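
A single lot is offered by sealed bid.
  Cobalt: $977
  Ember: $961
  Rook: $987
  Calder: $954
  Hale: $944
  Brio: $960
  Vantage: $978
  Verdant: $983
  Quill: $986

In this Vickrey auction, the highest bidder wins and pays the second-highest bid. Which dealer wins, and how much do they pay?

Rook pays $986

Vickrey auction: the highest bidder wins and pays the second-highest bid.
Sorting bids: 987 (Rook) > 986 (Quill) > 983 (Verdant) > 978 (Vantage) > 977 (Cobalt) > 961 (Ember) > …
Rook wins with the highest bid; price is set by the runner-up at $986.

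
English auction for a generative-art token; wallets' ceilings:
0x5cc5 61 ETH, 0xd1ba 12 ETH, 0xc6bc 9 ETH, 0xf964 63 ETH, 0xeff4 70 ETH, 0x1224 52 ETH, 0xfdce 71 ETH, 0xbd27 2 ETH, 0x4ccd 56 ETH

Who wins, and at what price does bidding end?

0xfdce wins at 70 ETH

Rule: the price rises until one bidder remains; the winner pays the price at which the last rival dropped out.
Limits in order: 71 (0xfdce) > 70 (0xeff4) > 63 (0xf964) > 61 (0x5cc5) > 56 (0x4ccd) > 52 (0x1224) > …
Once the price passes 70 ETH, only 0xfdce is left; the hammer falls at 0xeff4's limit of 70 ETH.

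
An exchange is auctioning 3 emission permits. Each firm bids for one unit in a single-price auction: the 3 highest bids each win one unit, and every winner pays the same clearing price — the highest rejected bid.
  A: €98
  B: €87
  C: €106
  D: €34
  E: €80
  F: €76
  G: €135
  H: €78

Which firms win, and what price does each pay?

Ordering the bids: 135 (G), 106 (C), 98 (A), 87 (B), 80 (E), …
Winners (3 units): G, C, A.
Clearing price = highest rejected bid = €87.

G, C, A; each pays €87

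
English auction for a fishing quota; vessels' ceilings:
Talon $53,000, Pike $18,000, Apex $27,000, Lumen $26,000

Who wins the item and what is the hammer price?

Ascending (English) auction: the price rises until one bidder remains; the winner pays the price at which the last rival dropped out.
Limits in order: 53,000 (Talon) > 27,000 (Apex) > 26,000 (Lumen) > 18,000 (Pike)
Apex is the last rival to drop out, at $27,000; Talon remains and wins at that price.

Talon wins at $27,000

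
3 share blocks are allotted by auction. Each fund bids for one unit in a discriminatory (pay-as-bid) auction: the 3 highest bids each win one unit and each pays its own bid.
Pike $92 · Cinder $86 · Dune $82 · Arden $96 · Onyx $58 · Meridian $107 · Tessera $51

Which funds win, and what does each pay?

Meridian $107, Arden $96, Pike $92

Bids ranked high→low: 107 (Meridian), 96 (Arden), 92 (Pike), 86 (Cinder), 82 (Dune), …
Top 3: Meridian, Arden, Pike.
Each winner pays its own bid: Meridian $107, Arden $96, Pike $92.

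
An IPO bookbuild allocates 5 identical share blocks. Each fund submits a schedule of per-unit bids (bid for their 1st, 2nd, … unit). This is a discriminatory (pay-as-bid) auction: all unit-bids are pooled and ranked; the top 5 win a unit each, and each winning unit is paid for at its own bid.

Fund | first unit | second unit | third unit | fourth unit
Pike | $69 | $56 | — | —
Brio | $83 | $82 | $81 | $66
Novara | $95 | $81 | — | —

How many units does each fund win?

All unit-bids, highest first — top 5: 95 (Novara-1), 83 (Brio-1), 82 (Brio-2), 81 (Brio-3), 81 (Novara-2)
Next rejected bid: $69 (not a price — pay-as-bid).
Allocation: Brio 3, Novara 2.

Brio 3, Novara 2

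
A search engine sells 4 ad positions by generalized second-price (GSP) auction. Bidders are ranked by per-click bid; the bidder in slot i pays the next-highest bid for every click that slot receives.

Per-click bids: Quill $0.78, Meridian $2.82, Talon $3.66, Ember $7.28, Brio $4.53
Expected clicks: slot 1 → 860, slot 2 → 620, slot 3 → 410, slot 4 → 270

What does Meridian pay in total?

Ranked by bid: $7.28 (Ember) > $4.53 (Brio) > $3.66 (Talon) > $2.82 (Meridian) > $0.78 (Quill)
Meridian holds slot 4 → pays next bid $0.78 × 270 clicks = $210.60.

Meridian pays $210.60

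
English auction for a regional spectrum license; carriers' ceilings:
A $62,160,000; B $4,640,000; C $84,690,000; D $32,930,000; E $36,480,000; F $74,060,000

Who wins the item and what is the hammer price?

C wins at $74,060,000

Ascending (English) auction: the price rises until one bidder remains; the winner pays the price at which the last rival dropped out.
Sorting limits: 84,690,000 (C) > 74,060,000 (F) > 62,160,000 (A) > 36,480,000 (E) > 32,930,000 (D) > 4,640,000 (B)
Bidding ends when F exits at $74,060,000; C takes it.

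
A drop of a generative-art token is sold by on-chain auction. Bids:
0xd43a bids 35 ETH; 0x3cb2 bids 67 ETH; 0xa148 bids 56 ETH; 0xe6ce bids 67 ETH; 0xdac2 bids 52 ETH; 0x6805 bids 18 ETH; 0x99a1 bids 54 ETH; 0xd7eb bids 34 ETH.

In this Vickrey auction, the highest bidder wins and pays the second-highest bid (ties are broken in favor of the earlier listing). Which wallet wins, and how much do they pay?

0x3cb2 pays 67 ETH

Sorting bids: 67 (0x3cb2) > 67 (0xe6ce) > 56 (0xa148) > 54 (0x99a1) > 52 (0xdac2) > 35 (0xd43a) > …
0x3cb2 and 0xe6ce tie at 67 ETH; tie-break gives it to 0x3cb2.
0x3cb2 is highest; pays the second-highest bid, 67 ETH.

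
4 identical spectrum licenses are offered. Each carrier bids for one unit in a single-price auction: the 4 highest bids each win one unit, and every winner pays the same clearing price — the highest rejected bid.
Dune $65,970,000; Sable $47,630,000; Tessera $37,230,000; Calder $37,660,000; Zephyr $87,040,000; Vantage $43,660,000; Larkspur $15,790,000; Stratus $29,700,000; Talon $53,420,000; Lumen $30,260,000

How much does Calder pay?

Calder pays $0

Sorting: 87,040,000 (Zephyr), 65,970,000 (Dune), 53,420,000 (Talon), 47,630,000 (Sable), 43,660,000 (Vantage), 37,660,000 (Calder), …
Winners (4 units): Zephyr, Dune, Talon, Sable.
Highest unsuccessful bid: $43,660,000 → clearing price.
Calder does not win → pays $0.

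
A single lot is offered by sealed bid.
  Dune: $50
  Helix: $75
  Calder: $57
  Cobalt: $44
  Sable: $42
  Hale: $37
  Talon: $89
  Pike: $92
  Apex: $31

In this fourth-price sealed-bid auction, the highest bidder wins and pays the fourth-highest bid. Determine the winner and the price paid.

Bids in order: 92 (Pike) > 89 (Talon) > 75 (Helix) > 57 (Calder) > 50 (Dune) > 44 (Cobalt) > …
Pike wins; payment is bid #4 in the ranking = $57.

Pike pays $57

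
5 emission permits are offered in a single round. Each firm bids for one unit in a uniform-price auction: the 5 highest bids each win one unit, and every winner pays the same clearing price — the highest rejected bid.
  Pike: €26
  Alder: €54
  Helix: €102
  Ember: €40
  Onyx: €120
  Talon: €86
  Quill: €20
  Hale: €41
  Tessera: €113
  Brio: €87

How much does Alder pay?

Alder pays €0

Sorting: 120 (Onyx), 113 (Tessera), 102 (Helix), 87 (Brio), 86 (Talon), 54 (Alder), 41 (Hale), …
The 5 highest are Onyx, Tessera, Helix, Brio, Talon.
Clearing price = highest rejected bid = €54.
Alder does not win → pays €0.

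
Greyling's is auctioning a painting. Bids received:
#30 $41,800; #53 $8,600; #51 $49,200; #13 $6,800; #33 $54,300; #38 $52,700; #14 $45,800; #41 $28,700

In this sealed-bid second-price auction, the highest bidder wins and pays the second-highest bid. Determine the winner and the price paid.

#33 pays $52,700

Sealed-bid second-price auction: the highest bidder wins and pays the second-highest bid.
Bids in order: 54,300 (#33) > 52,700 (#38) > 49,200 (#51) > 45,800 (#14) > 41,800 (#30) > 28,700 (#41) > …
#33 is highest; pays the second-highest bid, $52,700.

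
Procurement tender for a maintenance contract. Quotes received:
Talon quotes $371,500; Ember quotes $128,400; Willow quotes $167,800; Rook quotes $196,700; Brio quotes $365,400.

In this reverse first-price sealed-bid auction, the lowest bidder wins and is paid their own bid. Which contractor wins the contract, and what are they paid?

Sorting bids: 128,400 (Ember) < 167,800 (Willow) < 196,700 (Rook) < 365,400 (Brio) < 371,500 (Talon)
First-price: Ember is paid what they bid, $128,400.

Ember is paid $128,400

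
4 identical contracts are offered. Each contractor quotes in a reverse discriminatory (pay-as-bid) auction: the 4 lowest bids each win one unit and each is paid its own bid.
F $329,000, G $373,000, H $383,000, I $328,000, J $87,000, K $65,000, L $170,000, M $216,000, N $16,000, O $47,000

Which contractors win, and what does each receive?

N $16,000, O $47,000, K $65,000, J $87,000

Sorting: 16,000 (N), 47,000 (O), 65,000 (K), 87,000 (J), 170,000 (L), 216,000 (M), …
The 4 lowest are N, O, K, J.
Each winner is paid its own bid: N $16,000, O $47,000, K $65,000, J $87,000.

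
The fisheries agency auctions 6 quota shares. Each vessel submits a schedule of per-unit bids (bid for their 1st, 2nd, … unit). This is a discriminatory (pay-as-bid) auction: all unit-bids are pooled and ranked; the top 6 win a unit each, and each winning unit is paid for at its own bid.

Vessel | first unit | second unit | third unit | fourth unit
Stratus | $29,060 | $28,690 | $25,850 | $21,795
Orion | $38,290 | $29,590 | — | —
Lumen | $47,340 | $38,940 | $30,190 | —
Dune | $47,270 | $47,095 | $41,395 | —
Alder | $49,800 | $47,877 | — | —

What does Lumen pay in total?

All unit-bids, highest first — top 6: 49,800 (Alder-1), 47,877 (Alder-2), 47,340 (Lumen-1), 47,270 (Dune-1), 47,095 (Dune-2), 41,395 (Dune-3)
Next rejected bid: $38,940 (not a price — pay-as-bid).
Lumen's winning unit-bids: 47,340 = $47,340.

Lumen pays $47,340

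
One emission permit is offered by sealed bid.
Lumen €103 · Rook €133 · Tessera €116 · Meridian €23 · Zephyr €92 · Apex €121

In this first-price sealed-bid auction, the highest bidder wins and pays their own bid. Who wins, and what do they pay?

Rook pays €133

Rule: the highest bidder wins and pays their own bid.
Sorting bids: 133 (Rook) > 121 (Apex) > 116 (Tessera) > 103 (Lumen) > 92 (Zephyr) > 23 (Meridian)
Rook has the highest bid and pays exactly that: €133.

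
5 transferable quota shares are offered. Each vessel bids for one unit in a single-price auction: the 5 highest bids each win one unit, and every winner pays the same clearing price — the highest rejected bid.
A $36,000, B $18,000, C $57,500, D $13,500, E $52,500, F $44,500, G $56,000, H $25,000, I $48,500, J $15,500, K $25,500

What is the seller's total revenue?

Ordering the bids: 57,500 (C), 56,000 (G), 52,500 (E), 48,500 (I), 44,500 (F), 36,000 (A), 25,500 (K), …
The 5 highest are C, G, E, I, F.
Clearing price = highest rejected bid = $36,000.
Total revenue = 5 × $36,000 = $180,000.

Total revenue: $180,000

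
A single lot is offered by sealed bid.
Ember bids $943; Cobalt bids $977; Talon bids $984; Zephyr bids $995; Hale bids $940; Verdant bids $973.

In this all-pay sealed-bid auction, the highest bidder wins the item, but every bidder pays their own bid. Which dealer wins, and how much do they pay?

Zephyr pays $995

Bids in order: 995 (Zephyr) > 984 (Talon) > 977 (Cobalt) > 973 (Verdant) > 943 (Ember) > 940 (Hale)
Zephyr wins with the top bid; all bids are sunk regardless.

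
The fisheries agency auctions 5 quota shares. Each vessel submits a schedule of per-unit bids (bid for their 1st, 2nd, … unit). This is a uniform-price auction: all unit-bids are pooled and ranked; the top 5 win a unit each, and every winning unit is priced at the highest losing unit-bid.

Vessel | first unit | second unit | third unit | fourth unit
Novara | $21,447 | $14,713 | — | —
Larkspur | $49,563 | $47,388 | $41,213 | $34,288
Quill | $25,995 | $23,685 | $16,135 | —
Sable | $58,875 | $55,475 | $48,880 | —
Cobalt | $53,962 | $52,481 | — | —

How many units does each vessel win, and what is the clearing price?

Merging the schedules and taking the best 5: 58,875 (Sable-1), 55,475 (Sable-2), 53,962 (Cobalt-1), 52,481 (Cobalt-2), 49,563 (Larkspur-1)
The (k+1)-th unit-bid is $48,880.
Allocation: Cobalt 2, Larkspur 1, Sable 2.

Cobalt 2, Larkspur 1, Sable 2; clearing price $48,880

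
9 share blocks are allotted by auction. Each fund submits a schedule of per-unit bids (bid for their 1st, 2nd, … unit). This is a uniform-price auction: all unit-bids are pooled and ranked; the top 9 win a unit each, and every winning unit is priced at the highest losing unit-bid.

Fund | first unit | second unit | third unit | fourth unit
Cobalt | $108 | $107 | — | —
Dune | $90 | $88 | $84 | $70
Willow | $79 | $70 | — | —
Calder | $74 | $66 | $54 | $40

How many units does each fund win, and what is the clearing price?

Calder 1, Cobalt 2, Dune 4, Willow 2; clearing price $66

Merging the schedules and taking the best 9: 108 (Cobalt-1), 107 (Cobalt-2), 90 (Dune-1), 88 (Dune-2), 84 (Dune-3), 79 (Willow-1), 74 (Calder-1), 70 (Dune-4), 70 (Willow-2)
The (k+1)-th unit-bid is $66.
Allocation: Calder 1, Cobalt 2, Dune 4, Willow 2.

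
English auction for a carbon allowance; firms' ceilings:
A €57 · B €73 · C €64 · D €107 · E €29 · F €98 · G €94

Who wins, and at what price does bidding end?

D wins at €98

Sorting limits: 107 (D) > 98 (F) > 94 (G) > 73 (B) > 64 (C) > 57 (A) > …
Once the price passes €98, only D is left; the hammer falls at F's limit of €98.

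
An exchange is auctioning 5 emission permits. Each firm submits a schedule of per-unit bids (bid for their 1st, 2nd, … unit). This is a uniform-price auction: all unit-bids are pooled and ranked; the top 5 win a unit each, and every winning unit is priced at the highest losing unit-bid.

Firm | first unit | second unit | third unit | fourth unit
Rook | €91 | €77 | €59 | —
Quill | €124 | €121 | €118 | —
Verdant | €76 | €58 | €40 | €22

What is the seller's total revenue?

Pooled unit-bids ranked (top 5): 124 (Quill-1), 121 (Quill-2), 118 (Quill-3), 91 (Rook-1), 77 (Rook-2)
First bid not allocated: €76.
Allocation: Quill 3, Rook 2. Every unit priced at €76.
Revenue = 5 × 76 = €380.

Total revenue: €380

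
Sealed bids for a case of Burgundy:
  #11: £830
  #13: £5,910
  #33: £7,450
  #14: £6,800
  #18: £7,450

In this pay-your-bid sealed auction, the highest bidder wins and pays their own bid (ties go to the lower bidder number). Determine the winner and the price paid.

Pay-your-bid sealed auction: the highest bidder wins and pays their own bid.
Bids in order: 7,450 (#18) > 7,450 (#33) > 6,800 (#14) > 5,910 (#13) > 830 (#11)
#18 and #33 tie at £7,450; tie-break gives it to #18.
#18 is highest → pays own bid, £7,450.

#18 pays £7,450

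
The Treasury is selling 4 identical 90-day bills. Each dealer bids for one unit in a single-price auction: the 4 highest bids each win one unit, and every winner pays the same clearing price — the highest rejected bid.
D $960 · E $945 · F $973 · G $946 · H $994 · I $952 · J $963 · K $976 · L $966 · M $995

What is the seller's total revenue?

Total revenue: $3,864

Bids ranked high→low: 995 (M), 994 (H), 976 (K), 973 (F), 966 (L), 963 (J), …
Winners (4 units): M, H, K, F.
Clearing price = highest rejected bid = $966.
Total revenue = 4 × $966 = $3,864.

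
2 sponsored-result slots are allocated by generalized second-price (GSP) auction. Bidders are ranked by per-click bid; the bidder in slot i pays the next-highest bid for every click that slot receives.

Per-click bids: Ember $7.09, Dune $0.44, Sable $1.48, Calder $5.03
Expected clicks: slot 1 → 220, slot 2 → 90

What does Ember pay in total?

Ember pays $1106.60

Sorting advertisers: $7.09 (Ember) > $5.03 (Calder) > $1.48 (Sable) > …
Ember holds slot 1 → pays next bid $5.03 × 220 clicks = $1106.60.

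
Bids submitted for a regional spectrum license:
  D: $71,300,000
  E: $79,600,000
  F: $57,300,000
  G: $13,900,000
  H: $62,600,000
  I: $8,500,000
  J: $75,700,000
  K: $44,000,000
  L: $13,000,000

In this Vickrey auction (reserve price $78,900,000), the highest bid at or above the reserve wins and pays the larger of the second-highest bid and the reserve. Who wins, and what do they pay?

Rule: the highest bid at or above the reserve wins and pays the larger of the second-highest bid and the reserve.
Bids in order: 79,600,000 (E) > 75,700,000 (J) > 71,300,000 (D) > 62,600,000 (H) > 57,300,000 (F) > 44,000,000 (K) > …
Highest eligible bid: E at $79,600,000.
max(second-highest $75,700,000, reserve $78,900,000) = $78,900,000.

E pays $78,900,000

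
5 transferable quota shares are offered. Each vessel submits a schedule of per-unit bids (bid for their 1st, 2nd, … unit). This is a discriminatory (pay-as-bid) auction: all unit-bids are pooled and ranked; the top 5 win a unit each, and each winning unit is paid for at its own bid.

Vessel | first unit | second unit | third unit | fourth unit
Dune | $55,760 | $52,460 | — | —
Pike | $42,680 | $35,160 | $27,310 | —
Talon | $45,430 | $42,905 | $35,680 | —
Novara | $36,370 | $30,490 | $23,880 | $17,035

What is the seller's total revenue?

Pooled unit-bids ranked (top 5): 55,760 (Dune-1), 52,460 (Dune-2), 45,430 (Talon-1), 42,905 (Talon-2), 42,680 (Pike-1)
Next rejected bid: $36,370 (not a price — pay-as-bid).
Each winning unit pays its own bid.
Revenue = 55,760 + 52,460 + 45,430 + 42,905 + 42,680 = $239,235.

Total revenue: $239,235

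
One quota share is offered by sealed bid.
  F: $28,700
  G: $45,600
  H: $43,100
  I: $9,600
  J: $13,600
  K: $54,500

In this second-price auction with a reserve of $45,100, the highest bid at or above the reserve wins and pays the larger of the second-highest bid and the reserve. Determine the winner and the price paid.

K pays $45,600

Bids in order: 54,500 (K) > 45,600 (G) > 43,100 (H) > 28,700 (F) > 13,600 (J) > 9,600 (I)
K has the top bid at or above the reserve ($54,500).
Second-highest bid $45,600 exceeds the reserve $45,100 → payment $45,600.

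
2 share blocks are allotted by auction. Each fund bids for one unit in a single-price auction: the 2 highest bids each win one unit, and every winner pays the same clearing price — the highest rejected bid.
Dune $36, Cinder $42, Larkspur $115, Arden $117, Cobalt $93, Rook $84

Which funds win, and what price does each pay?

Sorting: 117 (Arden), 115 (Larkspur), 93 (Cobalt), 84 (Rook), …
Winners (2 units): Arden, Larkspur.
Highest unsuccessful bid: $93 → clearing price.

Arden, Larkspur; each pays $93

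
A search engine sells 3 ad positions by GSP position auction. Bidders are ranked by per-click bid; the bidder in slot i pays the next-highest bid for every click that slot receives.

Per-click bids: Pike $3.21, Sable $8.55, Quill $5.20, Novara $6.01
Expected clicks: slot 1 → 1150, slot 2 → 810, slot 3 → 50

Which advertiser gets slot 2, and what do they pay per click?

Per-click bids in order: $8.55 (Sable) > $6.01 (Novara) > $5.20 (Quill) > $3.21 (Pike)
Slot 2 goes to the second-ranked bidder, Novara, who pays the next bid down: $5.20/click.

Novara; $5.20 per click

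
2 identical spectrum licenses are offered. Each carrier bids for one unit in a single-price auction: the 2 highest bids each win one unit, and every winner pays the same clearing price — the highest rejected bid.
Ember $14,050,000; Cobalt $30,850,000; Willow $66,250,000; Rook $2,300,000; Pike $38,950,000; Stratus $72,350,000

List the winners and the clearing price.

Stratus, Willow; each pays $38,950,000

Ordering the bids: 72,350,000 (Stratus), 66,250,000 (Willow), 38,950,000 (Pike), 30,850,000 (Cobalt), …
Winners (2 units): Stratus, Willow.
Highest unsuccessful bid: $38,950,000 → clearing price.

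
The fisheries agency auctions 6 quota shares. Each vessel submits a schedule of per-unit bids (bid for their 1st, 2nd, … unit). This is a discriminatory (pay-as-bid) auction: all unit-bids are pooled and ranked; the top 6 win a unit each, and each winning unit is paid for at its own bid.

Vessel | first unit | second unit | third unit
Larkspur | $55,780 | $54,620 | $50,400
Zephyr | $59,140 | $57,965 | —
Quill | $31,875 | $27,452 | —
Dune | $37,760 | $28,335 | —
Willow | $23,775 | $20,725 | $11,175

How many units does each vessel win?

Pooled unit-bids ranked (top 6): 59,140 (Zephyr-1), 57,965 (Zephyr-2), 55,780 (Larkspur-1), 54,620 (Larkspur-2), 50,400 (Larkspur-3), 37,760 (Dune-1)
Next rejected bid: $31,875 (not a price — pay-as-bid).
Allocation: Dune 1, Larkspur 3, Zephyr 2.

Dune 1, Larkspur 3, Zephyr 2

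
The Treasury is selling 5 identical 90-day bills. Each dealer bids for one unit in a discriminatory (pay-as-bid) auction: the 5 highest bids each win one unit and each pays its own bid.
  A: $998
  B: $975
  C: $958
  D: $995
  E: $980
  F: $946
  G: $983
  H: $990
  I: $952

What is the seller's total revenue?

Total revenue: $4,946

Bids ranked high→low: 998 (A), 995 (D), 990 (H), 983 (G), 980 (E), 975 (B), 958 (C), …
Top 5: A, D, H, G, E.
Total revenue = 998 + 995 + 990 + 983 + 980 = $4,946.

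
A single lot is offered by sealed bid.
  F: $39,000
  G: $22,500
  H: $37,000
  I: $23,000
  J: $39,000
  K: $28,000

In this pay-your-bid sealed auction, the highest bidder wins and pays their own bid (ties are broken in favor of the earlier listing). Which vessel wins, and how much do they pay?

Rule: the highest bidder wins and pays their own bid.
Bids ranked: 39,000 (F) > 39,000 (J) > 37,000 (H) > 28,000 (K) > 23,000 (I) > 22,500 (G)
F and J tie at $39,000; tie-break gives it to F.
F is highest → pays own bid, $39,000.

F pays $39,000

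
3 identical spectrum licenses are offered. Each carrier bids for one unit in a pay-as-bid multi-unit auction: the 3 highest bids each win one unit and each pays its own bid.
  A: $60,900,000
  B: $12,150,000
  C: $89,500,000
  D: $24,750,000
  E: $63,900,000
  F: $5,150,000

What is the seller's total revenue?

Total revenue: $214,300,000

Sorting: 89,500,000 (C), 63,900,000 (E), 60,900,000 (A), 24,750,000 (D), 12,150,000 (B), …
The 3 highest are C, E, A.
Total revenue = 89,500,000 + 63,900,000 + 60,900,000 = $214,300,000.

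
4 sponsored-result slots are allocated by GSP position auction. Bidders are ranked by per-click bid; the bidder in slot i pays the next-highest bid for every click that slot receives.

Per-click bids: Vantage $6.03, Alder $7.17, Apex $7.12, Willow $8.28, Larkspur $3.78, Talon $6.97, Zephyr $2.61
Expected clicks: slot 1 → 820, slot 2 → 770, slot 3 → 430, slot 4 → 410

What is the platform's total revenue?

Total revenue: $16831.20

Ranked by bid: $8.28 (Willow) > $7.17 (Alder) > $7.12 (Apex) > $6.97 (Talon) > $6.03 (Vantage) > …
Slot 1: Willow pays $7.17 × 820 = $5879.40
Slot 2: Alder pays $7.12 × 770 = $5482.40
Slot 3: Apex pays $6.97 × 430 = $2997.10
Slot 4: Talon pays $6.03 × 410 = $2472.30
Total = $16831.20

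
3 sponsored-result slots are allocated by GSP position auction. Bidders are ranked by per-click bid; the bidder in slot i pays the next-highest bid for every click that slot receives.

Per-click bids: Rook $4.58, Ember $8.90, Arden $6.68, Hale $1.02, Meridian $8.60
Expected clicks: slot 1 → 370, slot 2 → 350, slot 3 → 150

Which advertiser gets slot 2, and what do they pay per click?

Meridian; $6.68 per click

Sorting advertisers: $8.90 (Ember) > $8.60 (Meridian) > $6.68 (Arden) > $4.58 (Rook) > …
Slot 2 goes to the second-ranked bidder, Meridian, who pays the next bid down: $6.68/click.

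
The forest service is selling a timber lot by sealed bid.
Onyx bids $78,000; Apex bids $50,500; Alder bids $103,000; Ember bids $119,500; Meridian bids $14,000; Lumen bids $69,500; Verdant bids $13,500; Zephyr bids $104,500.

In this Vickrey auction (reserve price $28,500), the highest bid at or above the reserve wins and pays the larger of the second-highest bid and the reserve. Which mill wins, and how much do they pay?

Ember pays $104,500

Bids ranked: 119,500 (Ember) > 104,500 (Zephyr) > 103,000 (Alder) > 78,000 (Onyx) > 69,500 (Lumen) > 50,500 (Apex) > …
Ember has the top bid at or above the reserve ($119,500).
max(second-highest $104,500, reserve $28,500) = $104,500; the reserve does not bind.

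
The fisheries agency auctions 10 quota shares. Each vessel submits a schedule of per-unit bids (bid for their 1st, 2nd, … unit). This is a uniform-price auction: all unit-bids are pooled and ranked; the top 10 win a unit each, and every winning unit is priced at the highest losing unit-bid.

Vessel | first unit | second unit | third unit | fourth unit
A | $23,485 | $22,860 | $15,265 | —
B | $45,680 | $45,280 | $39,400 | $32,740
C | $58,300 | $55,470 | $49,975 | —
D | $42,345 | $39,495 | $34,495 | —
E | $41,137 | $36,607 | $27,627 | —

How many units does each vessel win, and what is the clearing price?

All unit-bids, highest first — top 10: 58,300 (C-1), 55,470 (C-2), 49,975 (C-3), 45,680 (B-1), 45,280 (B-2), 42,345 (D-1), 41,137 (E-1), 39,495 (D-2), 39,400 (B-3), 36,607 (E-2)
The (k+1)-th unit-bid is $34,495.
Allocation: B 3, C 3, D 2, E 2.

B 3, C 3, D 2, E 2; clearing price $34,495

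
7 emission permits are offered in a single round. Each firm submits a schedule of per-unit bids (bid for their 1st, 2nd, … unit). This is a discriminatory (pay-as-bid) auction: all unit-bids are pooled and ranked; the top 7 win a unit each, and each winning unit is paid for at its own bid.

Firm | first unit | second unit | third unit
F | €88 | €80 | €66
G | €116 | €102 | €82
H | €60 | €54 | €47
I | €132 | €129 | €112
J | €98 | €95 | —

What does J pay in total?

All unit-bids, highest first — top 7: 132 (I-1), 129 (I-2), 116 (G-1), 112 (I-3), 102 (G-2), 98 (J-1), 95 (J-2)
Next rejected bid: €88 (not a price — pay-as-bid).
J's winning unit-bids: 98 + 95 = €193.

J pays €193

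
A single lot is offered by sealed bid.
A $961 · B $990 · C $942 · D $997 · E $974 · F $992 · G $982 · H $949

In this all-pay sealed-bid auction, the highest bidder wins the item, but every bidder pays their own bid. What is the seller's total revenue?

All-pay sealed-bid auction: the highest bidder wins the item, but every bidder pays their own bid.
Bids ranked: 997 (D) > 992 (F) > 990 (B) > 982 (G) > 974 (E) > 961 (A) > …
Every bidder forfeits their bid regardless of winning.
Revenue = 961 + 990 + 942 + 997 + 974 + 992 + 982 + 949 = $7,787.

Total revenue: $7,787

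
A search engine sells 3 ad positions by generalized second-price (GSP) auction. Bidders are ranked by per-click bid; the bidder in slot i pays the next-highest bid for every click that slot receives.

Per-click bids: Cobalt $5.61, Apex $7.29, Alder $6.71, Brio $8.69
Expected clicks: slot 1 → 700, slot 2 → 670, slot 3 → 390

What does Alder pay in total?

Alder pays $2187.90

Ranked by bid: $8.69 (Brio) > $7.29 (Apex) > $6.71 (Alder) > $5.61 (Cobalt)
Alder holds slot 3 → pays next bid $5.61 × 390 clicks = $2187.90.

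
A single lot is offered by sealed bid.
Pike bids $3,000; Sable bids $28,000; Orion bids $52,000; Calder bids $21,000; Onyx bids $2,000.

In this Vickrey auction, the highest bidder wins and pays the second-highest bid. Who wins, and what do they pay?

Bids ranked: 52,000 (Orion) > 28,000 (Sable) > 21,000 (Calder) > 3,000 (Pike) > 2,000 (Onyx)
Orion is highest; pays the second-highest bid, $28,000.

Orion pays $28,000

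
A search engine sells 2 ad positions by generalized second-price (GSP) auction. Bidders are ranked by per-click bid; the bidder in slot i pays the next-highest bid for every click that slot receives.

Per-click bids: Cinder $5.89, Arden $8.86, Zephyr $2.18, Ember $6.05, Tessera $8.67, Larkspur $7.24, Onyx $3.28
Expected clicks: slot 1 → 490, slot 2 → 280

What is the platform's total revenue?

Sorting advertisers: $8.86 (Arden) > $8.67 (Tessera) > $7.24 (Larkspur) > …
Slot 1: Arden pays $8.67 × 490 = $4248.30
Slot 2: Tessera pays $7.24 × 280 = $2027.20
Total = $6275.50

Total revenue: $6275.50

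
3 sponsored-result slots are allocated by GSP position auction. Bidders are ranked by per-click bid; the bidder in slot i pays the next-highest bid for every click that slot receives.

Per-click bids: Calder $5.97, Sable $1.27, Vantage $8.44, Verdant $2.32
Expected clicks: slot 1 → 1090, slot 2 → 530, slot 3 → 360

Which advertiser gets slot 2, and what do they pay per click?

Per-click bids in order: $8.44 (Vantage) > $5.97 (Calder) > $2.32 (Verdant) > $1.27 (Sable)
Slot 2 goes to the second-ranked bidder, Calder, who pays the next bid down: $2.32/click.

Calder; $2.32 per click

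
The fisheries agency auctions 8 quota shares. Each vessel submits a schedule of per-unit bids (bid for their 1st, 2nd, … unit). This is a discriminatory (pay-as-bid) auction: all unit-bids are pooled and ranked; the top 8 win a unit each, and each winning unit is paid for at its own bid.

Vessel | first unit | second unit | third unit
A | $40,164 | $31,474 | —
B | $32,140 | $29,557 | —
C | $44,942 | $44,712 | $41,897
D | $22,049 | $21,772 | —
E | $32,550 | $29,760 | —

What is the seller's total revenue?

Total revenue: $297,639

Pooled unit-bids ranked (top 8): 44,942 (C-1), 44,712 (C-2), 41,897 (C-3), 40,164 (A-1), 32,550 (E-1), 32,140 (B-1), 31,474 (A-2), 29,760 (E-2)
Next rejected bid: $29,557 (not a price — pay-as-bid).
Each winning unit pays its own bid.
Revenue = 44,942 + 44,712 + 41,897 + 40,164 + 32,550 + 32,140 + 31,474 + 29,760 = $297,639.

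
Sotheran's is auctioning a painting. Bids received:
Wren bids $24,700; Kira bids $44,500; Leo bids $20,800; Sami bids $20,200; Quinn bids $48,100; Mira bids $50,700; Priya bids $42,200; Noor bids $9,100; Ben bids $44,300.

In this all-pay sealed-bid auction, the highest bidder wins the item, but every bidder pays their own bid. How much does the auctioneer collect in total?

All-pay sealed-bid auction: the highest bidder wins the item, but every bidder pays their own bid.
Bids ranked: 50,700 (Mira) > 48,100 (Quinn) > 44,500 (Kira) > 44,300 (Ben) > 42,200 (Priya) > 24,700 (Wren) > …
Mira wins with the top bid; all bids are sunk regardless.
Every bidder forfeits their bid regardless of winning.
Revenue = 24,700 + 44,500 + 20,800 + 20,200 + 48,100 + 50,700 + 42,200 + 9,100 + 44,300 = $304,600.

Total revenue: $304,600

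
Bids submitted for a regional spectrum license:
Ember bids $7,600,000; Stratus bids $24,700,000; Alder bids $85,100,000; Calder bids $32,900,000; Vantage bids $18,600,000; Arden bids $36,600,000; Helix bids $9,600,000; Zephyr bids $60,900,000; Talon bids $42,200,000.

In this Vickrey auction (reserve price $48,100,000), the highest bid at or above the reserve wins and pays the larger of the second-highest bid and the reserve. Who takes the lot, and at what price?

Rule: the highest bid at or above the reserve wins and pays the larger of the second-highest bid and the reserve.
Bids ranked: 85,100,000 (Alder) > 60,900,000 (Zephyr) > 42,200,000 (Talon) > 36,600,000 (Arden) > 32,900,000 (Calder) > 24,700,000 (Stratus) > …
Alder has the top bid at or above the reserve ($85,100,000).
Second-highest bid $60,900,000 exceeds the reserve $48,100,000 → payment $60,900,000.

Alder pays $60,900,000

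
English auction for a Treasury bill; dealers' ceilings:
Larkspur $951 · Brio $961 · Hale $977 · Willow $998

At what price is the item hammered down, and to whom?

Willow wins at $977

Sorting limits: 998 (Willow) > 977 (Hale) > 961 (Brio) > 951 (Larkspur)
Once the price passes $977, only Willow is left; the hammer falls at Hale's limit of $977.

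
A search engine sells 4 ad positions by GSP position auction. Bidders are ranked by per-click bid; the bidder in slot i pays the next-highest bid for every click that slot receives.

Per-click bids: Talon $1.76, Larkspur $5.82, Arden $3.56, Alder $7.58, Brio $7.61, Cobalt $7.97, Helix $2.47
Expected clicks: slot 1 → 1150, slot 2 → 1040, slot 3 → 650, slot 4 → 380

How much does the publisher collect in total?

Per-click bids in order: $7.97 (Cobalt) > $7.61 (Brio) > $7.58 (Alder) > $5.82 (Larkspur) > $3.56 (Arden) > …
Slot 1: Cobalt pays $7.61 × 1150 = $8751.50
Slot 2: Brio pays $7.58 × 1040 = $7883.20
Slot 3: Alder pays $5.82 × 650 = $3783.00
Slot 4: Larkspur pays $3.56 × 380 = $1352.80
Total = $21770.50

Total revenue: $21770.50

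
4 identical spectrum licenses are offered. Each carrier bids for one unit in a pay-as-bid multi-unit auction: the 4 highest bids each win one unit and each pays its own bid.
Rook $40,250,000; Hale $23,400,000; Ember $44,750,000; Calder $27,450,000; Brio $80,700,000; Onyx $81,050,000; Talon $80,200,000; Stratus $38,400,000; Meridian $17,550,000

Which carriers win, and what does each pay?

Onyx $81,050,000, Brio $80,700,000, Talon $80,200,000, Ember $44,750,000

Bids ranked high→low: 81,050,000 (Onyx), 80,700,000 (Brio), 80,200,000 (Talon), 44,750,000 (Ember), 40,250,000 (Rook), 38,400,000 (Stratus), …
Top 4: Onyx, Brio, Talon, Ember.
Each winner pays its own bid: Onyx $81,050,000, Brio $80,700,000, Talon $80,200,000, Ember $44,750,000.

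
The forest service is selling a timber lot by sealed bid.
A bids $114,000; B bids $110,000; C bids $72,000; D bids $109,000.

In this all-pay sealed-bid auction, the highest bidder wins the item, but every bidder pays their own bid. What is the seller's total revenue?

Rule: the highest bidder wins the item, but every bidder pays their own bid.
Bids ranked: 114,000 (A) > 110,000 (B) > 109,000 (D) > 72,000 (C)
Every bidder forfeits their bid regardless of winning.
Revenue = 114,000 + 110,000 + 72,000 + 109,000 = $405,000.

Total revenue: $405,000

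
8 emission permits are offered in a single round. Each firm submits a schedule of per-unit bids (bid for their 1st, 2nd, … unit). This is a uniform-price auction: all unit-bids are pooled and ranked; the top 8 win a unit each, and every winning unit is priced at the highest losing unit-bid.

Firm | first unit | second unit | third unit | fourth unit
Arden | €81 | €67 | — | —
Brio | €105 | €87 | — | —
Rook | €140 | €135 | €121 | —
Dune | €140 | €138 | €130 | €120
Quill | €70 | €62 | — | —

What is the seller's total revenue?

Total revenue: €696

All unit-bids, highest first — top 8: 140 (Rook-1), 140 (Dune-1), 138 (Dune-2), 135 (Rook-2), 130 (Dune-3), 121 (Rook-3), 120 (Dune-4), 105 (Brio-1)
The (k+1)-th unit-bid is €87.
Allocation: Brio 1, Dune 4, Rook 3. Every unit priced at €87.
Revenue = 8 × 87 = €696.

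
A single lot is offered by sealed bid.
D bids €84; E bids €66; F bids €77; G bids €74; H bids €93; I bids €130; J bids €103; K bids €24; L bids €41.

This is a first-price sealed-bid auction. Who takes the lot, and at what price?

I pays €130

Rule: the highest bidder wins and pays their own bid.
Sorting bids: 130 (I) > 103 (J) > 93 (H) > 84 (D) > 77 (F) > 74 (G) > …
I is highest → pays own bid, €130.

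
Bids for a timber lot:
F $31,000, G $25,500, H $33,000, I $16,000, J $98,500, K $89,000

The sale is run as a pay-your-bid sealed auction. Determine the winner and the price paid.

Rule: the highest bidder wins and pays their own bid.
Sorting bids: 98,500 (J) > 89,000 (K) > 33,000 (H) > 31,000 (F) > 25,500 (G) > 16,000 (I)
J has the highest bid and pays exactly that: $98,500.

J pays $98,500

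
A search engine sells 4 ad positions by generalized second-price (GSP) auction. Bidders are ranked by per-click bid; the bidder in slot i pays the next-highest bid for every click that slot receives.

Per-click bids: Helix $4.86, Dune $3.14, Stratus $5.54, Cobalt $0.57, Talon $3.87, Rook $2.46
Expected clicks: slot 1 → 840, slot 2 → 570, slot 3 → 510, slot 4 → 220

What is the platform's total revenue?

Total revenue: $8430.90

Ranked by bid: $5.54 (Stratus) > $4.86 (Helix) > $3.87 (Talon) > $3.14 (Dune) > $2.46 (Rook) > …
Slot 1: Stratus pays $4.86 × 840 = $4082.40
Slot 2: Helix pays $3.87 × 570 = $2205.90
Slot 3: Talon pays $3.14 × 510 = $1601.40
Slot 4: Dune pays $2.46 × 220 = $541.20
Total = $8430.90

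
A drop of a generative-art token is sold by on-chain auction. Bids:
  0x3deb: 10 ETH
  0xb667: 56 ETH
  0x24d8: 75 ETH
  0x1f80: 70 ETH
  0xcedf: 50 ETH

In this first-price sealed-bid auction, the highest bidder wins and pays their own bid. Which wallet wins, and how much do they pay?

0x24d8 pays 75 ETH

Bids ranked: 75 (0x24d8) > 70 (0x1f80) > 56 (0xb667) > 50 (0xcedf) > 10 (0x3deb)
0x24d8 is highest → pays own bid, 75 ETH.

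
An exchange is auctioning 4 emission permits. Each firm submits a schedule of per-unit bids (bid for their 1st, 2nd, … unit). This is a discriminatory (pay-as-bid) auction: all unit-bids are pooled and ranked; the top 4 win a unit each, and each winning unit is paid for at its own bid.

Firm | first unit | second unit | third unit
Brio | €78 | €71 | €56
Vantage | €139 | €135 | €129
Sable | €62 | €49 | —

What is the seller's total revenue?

Total revenue: €481

Merging the schedules and taking the best 4: 139 (Vantage-1), 135 (Vantage-2), 129 (Vantage-3), 78 (Brio-1)
Next rejected bid: €71 (not a price — pay-as-bid).
Each winning unit pays its own bid.
Revenue = 139 + 135 + 129 + 78 = €481.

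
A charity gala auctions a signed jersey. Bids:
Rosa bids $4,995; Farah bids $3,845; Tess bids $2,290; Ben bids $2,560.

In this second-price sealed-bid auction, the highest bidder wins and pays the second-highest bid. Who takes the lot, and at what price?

Second-price sealed-bid auction: the highest bidder wins and pays the second-highest bid.
Bids ranked: 4,995 (Rosa) > 3,845 (Farah) > 2,560 (Ben) > 2,290 (Tess)
Rosa is highest; pays the second-highest bid, $3,845.

Rosa pays $3,845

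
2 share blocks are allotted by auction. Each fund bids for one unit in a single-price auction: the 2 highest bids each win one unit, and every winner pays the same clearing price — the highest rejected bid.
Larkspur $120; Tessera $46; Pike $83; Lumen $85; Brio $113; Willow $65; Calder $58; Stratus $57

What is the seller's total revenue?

Total revenue: $170

Sorting: 120 (Larkspur), 113 (Brio), 85 (Lumen), 83 (Pike), …
Winners (2 units): Larkspur, Brio.
Highest unsuccessful bid: $85 → clearing price.
Total revenue = 2 × $85 = $170.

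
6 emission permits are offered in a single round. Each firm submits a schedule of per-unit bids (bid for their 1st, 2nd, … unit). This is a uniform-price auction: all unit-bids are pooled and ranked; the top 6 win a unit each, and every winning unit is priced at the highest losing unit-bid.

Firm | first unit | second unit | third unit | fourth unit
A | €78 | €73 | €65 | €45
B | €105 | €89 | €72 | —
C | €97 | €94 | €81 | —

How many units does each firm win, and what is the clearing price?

A 1, B 2, C 3; clearing price €73

Merging the schedules and taking the best 6: 105 (B-1), 97 (C-1), 94 (C-2), 89 (B-2), 81 (C-3), 78 (A-1)
The (k+1)-th unit-bid is €73.
Allocation: A 1, B 2, C 3.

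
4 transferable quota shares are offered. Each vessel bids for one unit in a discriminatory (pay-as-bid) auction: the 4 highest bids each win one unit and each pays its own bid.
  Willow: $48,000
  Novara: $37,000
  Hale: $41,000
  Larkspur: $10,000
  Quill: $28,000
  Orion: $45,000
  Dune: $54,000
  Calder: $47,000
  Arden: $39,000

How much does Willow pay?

Ordering the bids: 54,000 (Dune), 48,000 (Willow), 47,000 (Calder), 45,000 (Orion), 41,000 (Hale), 39,000 (Arden), …
The 4 highest are Dune, Willow, Calder, Orion.
Willow wins → own bid $48,000.

Willow pays $48,000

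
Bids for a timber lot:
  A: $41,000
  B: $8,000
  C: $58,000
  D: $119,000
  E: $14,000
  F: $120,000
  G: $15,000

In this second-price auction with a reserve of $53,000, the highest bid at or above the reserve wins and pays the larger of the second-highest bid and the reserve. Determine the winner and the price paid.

F pays $119,000

Second-price auction with a reserve of $53,000: the highest bid at or above the reserve wins and pays the larger of the second-highest bid and the reserve.
Bids ranked: 120,000 (F) > 119,000 (D) > 58,000 (C) > 41,000 (A) > 15,000 (G) > 14,000 (E) > …
F has the top bid at or above the reserve ($120,000).
Second-highest bid $119,000 exceeds the reserve $53,000 → payment $119,000.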